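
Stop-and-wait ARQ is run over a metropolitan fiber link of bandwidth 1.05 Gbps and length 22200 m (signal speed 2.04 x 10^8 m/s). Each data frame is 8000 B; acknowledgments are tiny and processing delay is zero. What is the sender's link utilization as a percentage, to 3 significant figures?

21.9 %

t_tx = L/R = 64000/1050000000 = 6.09524e-05 s.
t_prop = 22200/204000000 = 0.000108824 s; RTT = 0.000217647 s.
Cycle = t_tx + RTT = 0.000278599 s.
Utilization = t_tx / cycle = 6.09524e-05/0.000278599 = 21.9 %.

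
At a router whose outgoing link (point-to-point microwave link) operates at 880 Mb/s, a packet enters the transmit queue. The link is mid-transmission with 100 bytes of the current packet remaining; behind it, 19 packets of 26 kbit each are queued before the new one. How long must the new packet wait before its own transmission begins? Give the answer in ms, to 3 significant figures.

0.562 ms

Each queued packet: L/R = 26000/880000000 = 0.0295455 ms.
19 queued → 0.561364 ms.
Plus remaining 800 bits of current packet: 0.000909091 ms.
Queuing delay = 0.562 ms.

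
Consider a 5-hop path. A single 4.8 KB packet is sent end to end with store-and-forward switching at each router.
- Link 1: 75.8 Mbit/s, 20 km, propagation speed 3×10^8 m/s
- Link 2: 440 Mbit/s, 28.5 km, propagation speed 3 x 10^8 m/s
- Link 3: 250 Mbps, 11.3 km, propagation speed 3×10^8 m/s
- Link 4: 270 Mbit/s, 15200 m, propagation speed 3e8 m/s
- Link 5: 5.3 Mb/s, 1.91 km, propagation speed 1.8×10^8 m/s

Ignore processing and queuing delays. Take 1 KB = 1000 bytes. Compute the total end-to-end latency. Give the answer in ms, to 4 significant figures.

L = 38400 bits.
Transmission delays (L/R per hop): 0.506596, 0.0872727, 0.1536, 0.142222, 7.24528 ms; sum = 8.13497 ms.
Propagation delays (d/s per hop): 0.0666667, 0.095, 0.0376667, 0.0506667, 0.0106111 ms; sum = 0.260611 ms.
End-to-end = 8.396 ms.

8.396 ms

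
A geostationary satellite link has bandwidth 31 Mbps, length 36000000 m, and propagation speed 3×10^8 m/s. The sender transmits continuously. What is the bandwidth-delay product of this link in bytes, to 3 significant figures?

Propagation delay = 36000000 / 300000000 = 0.12 s.
BDP = R × t_prop = 31000000 × 0.12 = 3720000 bits.
In bytes: 3720000/8 = 465000 bytes.

465000 bytes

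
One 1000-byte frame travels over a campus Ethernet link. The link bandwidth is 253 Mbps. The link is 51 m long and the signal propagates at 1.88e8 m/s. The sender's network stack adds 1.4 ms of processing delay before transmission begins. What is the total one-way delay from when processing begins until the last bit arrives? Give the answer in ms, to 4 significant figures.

L = 1000 × 8 = 8000 bits.
Transmission delay = L/R = 8000 / 253000000 = 0.0316206 ms.
Propagation delay = d/s = 51 m / 188000000 m/s = 0.000271277 ms.
Plus processing delay 1.4 ms = 1.4 ms.
Total = 1.432 ms.

1.432 ms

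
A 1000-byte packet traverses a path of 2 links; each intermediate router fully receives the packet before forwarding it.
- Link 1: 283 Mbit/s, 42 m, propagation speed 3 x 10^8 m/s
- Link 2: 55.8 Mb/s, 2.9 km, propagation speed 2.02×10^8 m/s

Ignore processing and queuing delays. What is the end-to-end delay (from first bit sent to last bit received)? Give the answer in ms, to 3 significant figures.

0.186 ms

L = 1000 × 8 = 8000 bits.
Transmission delays (L/R per hop): 0.0282686, 0.143369 ms; sum = 0.171638 ms.
Propagation delays (d/s per hop): 0.00014, 0.0143564 ms; sum = 0.0144964 ms.
End-to-end = 0.186 ms.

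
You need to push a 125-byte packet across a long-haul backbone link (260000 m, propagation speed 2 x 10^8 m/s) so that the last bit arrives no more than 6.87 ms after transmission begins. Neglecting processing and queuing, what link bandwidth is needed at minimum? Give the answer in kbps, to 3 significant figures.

180 kbps

L = 1000 bits.
Propagation delay = 260000 / 200000000 = 1.3 ms.
Transmission budget = 6.87 − 1.3 = 5.57 ms.
R ≥ L / t_tx = 1000 bits / 0.00557 s = 180 kbps.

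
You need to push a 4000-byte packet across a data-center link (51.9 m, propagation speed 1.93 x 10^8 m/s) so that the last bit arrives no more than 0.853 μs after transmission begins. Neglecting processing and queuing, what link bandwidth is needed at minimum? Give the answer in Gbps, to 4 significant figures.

54.79 Gbps

L = 32000 bits.
Propagation delay = 51.9 / 193000000 = 0.268912 μs.
Transmission budget = 0.853 − 0.268912 = 0.584088 μs.
R ≥ L / t_tx = 32000 bits / 5.84088e-07 s = 54.79 Gbps.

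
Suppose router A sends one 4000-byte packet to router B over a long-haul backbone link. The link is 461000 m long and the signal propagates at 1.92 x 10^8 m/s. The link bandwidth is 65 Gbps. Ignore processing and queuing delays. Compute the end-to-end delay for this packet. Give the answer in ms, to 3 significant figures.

2.40 ms

L = 4000 × 8 = 32000 bits.
Transmission delay = L/R = 32000 / 65000000000 = 0.000492308 ms.
Propagation delay = d/s = 461000 m / 192000000 m/s = 2.40104 ms.
Total = 2.40 ms.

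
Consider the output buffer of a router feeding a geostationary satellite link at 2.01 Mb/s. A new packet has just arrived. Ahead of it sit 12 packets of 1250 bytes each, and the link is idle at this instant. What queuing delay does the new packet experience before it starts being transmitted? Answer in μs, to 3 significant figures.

59700 μs

Each queued packet: L/R = 10000/2.01e+06 = 4975.12 μs.
12 queued → 59701.5 μs.
Queuing delay = 59700 μs.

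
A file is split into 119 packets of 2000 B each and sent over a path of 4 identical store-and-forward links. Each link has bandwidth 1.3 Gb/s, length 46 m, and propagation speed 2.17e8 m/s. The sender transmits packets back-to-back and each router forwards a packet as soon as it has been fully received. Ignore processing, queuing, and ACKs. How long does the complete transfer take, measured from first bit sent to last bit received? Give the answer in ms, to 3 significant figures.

Per-hop transmission t_tx = L/R = 16000/1300000000 = 0.0123077 ms.
Per-hop propagation t_prop = 46/217000000 = 0.000211982 ms.
Pipeline fill: first packet needs 4·t_tx to clear all hops; remaining 118 packets each add one t_tx.
Total = (4+119-1)·t_tx + 4·t_prop = 122·0.0123077 + 4·0.000211982 = 1.50 ms.

1.50 ms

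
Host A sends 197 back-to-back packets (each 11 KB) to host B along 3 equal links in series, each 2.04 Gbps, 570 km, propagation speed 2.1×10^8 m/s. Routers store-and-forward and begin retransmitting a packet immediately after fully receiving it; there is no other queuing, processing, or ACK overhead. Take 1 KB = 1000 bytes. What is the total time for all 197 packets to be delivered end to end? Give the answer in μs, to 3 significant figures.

Per-hop transmission t_tx = L/R = 88000/2040000000 = 43.1373 μs.
Per-hop propagation t_prop = 570000/210000000 = 2714.29 μs.
Pipeline fill: first packet needs 3·t_tx to clear all hops; remaining 196 packets each add one t_tx.
Total = (3+197-1)·t_tx + 3·t_prop = 199·43.1373 + 3·2714.29 = 16700 μs.

16700 μs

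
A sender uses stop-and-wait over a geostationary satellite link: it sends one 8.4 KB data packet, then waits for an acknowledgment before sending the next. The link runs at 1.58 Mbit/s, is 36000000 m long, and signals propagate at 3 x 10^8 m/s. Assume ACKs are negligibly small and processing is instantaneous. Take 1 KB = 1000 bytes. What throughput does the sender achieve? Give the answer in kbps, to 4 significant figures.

237.8 kbps

t_tx = L/R = 67200/1580000 = 0.0425316 s.
t_prop = 36000000/300000000 = 0.12 s; RTT = 0.24 s.
Cycle = t_tx + RTT = 0.282532 s.
Throughput = L / cycle = 67200 / 0.282532 = 237.8 kbps.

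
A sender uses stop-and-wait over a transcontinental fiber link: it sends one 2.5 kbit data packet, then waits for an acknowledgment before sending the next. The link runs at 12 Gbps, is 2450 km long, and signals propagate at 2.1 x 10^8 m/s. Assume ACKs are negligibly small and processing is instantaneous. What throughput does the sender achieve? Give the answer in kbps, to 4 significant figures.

107.1 kbps

t_tx = L/R = 2500/12000000000 = 2.08333e-07 s.
t_prop = 2450000/210000000 = 0.0116667 s; RTT = 0.0233333 s.
Cycle = t_tx + RTT = 0.0233335 s.
Throughput = L / cycle = 2500 / 0.0233335 = 107.1 kbps.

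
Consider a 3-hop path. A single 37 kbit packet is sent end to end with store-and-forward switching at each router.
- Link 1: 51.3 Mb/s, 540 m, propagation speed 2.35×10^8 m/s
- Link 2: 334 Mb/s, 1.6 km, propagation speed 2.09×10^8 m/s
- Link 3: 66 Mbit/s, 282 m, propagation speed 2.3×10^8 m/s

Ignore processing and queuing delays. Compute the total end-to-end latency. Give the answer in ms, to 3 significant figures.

L = 37000 bits.
Transmission delays (L/R per hop): 0.721248, 0.110778, 0.560606 ms; sum = 1.39263 ms.
Propagation delays (d/s per hop): 0.00229787, 0.0076555, 0.00122609 ms; sum = 0.0111795 ms.
End-to-end = 1.40 ms.

1.40 ms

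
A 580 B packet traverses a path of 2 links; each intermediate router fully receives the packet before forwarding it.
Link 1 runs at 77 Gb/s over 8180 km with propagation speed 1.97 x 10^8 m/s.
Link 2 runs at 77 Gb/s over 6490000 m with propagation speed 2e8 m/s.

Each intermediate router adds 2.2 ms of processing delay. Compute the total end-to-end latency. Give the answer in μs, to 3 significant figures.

L = 580 × 8 = 4640 bits.
Transmission delay per hop = L/R = 4640/77000000000 = 0.0602597 μs; 2 hops → 0.120519 μs.
Propagation delays (d/s per hop): 41522.8, 32450 μs; sum = 73972.8 μs.
Processing at 1 router(s): 1 × 2.2 ms = 2200 μs.
End-to-end = 76200 μs.

76200 μs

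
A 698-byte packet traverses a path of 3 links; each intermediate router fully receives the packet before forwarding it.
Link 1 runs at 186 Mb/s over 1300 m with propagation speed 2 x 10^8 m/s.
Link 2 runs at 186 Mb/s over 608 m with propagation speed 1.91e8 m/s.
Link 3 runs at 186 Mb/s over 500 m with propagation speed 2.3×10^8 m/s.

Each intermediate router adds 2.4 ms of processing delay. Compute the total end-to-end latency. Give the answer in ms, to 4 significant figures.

L = 698 × 8 = 5584 bits.
Transmission delay per hop = L/R = 5584/186000000 = 0.0300215 ms; 3 hops → 0.0900645 ms.
Propagation delays (d/s per hop): 0.0065, 0.00318325, 0.00217391 ms; sum = 0.0118572 ms.
Processing at 2 router(s): 2 × 2.4 ms = 4.8 ms.
End-to-end = 4.902 ms.

4.902 ms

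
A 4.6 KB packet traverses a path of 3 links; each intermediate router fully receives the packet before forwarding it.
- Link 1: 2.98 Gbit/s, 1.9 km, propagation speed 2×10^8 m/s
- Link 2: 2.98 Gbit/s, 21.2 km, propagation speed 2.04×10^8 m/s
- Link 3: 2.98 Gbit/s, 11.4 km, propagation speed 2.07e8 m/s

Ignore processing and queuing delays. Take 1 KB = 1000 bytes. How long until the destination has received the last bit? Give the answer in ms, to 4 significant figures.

0.2055 ms

L = 36800 bits.
Transmission delay per hop = L/R = 36800/2980000000 = 0.012349 ms; 3 hops → 0.037047 ms.
Propagation delays (d/s per hop): 0.0095, 0.103922, 0.0550725 ms; sum = 0.168494 ms.
End-to-end = 0.2055 ms.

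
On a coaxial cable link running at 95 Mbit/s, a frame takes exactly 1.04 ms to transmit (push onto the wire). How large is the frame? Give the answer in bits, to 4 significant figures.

98800 bits

L = R × t_tx = 95000000 b/s × 0.00104 s = 98800 bits.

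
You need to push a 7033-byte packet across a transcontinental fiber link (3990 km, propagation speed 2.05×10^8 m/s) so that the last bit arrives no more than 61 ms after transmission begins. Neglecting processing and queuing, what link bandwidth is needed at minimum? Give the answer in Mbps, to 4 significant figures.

L = 56264 bits.
Propagation delay = 3990000 / 2.05e+08 = 19.4634 ms.
Transmission budget = 61 − 19.4634 = 41.5366 ms.
R ≥ L / t_tx = 56264 bits / 0.0415366 s = 1.355 Mbps.

1.355 Mbps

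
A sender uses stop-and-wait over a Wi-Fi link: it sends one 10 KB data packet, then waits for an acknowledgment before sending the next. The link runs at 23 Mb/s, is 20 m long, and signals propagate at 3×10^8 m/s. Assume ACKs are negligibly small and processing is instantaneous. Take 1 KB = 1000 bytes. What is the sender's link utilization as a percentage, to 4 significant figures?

100.0 %

t_tx = L/R = 80000/23000000 = 0.00347826 s.
t_prop = 20/300000000 = 6.66667e-08 s; RTT = 1.33333e-07 s.
Cycle = t_tx + RTT = 0.00347839 s.
Utilization = t_tx / cycle = 0.00347826/0.00347839 = 100.0 %.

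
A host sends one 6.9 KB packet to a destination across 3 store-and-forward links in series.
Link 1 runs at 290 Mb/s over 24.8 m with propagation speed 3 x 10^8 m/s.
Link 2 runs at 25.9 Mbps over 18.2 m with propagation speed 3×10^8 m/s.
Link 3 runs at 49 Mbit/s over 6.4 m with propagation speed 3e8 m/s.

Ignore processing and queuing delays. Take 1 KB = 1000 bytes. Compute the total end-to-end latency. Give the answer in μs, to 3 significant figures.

3450 μs

L = 55200 bits.
Transmission delays (L/R per hop): 190.345, 2131.27, 1126.53 μs; sum = 3448.15 μs.
Propagation delays (d/s per hop): 0.0826667, 0.0606667, 0.0213333 μs; sum = 0.164667 μs.
End-to-end = 3450 μs.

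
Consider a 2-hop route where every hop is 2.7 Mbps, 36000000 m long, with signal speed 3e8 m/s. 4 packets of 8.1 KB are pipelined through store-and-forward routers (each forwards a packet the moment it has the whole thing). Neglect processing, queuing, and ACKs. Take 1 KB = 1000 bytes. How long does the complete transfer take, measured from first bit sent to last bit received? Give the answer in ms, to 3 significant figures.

360 ms

Per-hop transmission t_tx = L/R = 64800/2700000 = 24 ms.
Per-hop propagation t_prop = 36000000/300000000 = 120 ms.
Pipeline fill: first packet needs 2·t_tx to clear all hops; remaining 3 packets each add one t_tx.
Total = (2+4-1)·t_tx + 2·t_prop = 5·24 + 2·120 = 360 ms.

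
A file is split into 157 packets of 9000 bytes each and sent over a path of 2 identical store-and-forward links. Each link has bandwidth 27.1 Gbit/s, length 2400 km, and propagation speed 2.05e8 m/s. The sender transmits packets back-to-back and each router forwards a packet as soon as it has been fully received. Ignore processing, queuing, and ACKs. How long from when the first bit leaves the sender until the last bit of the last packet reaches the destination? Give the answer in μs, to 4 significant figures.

Per-hop transmission t_tx = L/R = 72000/27100000000 = 2.65683 μs.
Per-hop propagation t_prop = 2400000/2.05e+08 = 11707.3 μs.
Pipeline fill: first packet needs 2·t_tx to clear all hops; remaining 156 packets each add one t_tx.
Total = (2+157-1)·t_tx + 2·t_prop = 158·2.65683 + 2·11707.3 = 23830 μs.

23830 μs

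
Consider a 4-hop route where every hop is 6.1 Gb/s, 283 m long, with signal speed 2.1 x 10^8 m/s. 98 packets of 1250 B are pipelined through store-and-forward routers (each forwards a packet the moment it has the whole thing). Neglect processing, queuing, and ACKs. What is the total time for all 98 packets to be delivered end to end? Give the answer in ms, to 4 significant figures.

Per-hop transmission t_tx = L/R = 10000/6100000000 = 0.00163934 ms.
Per-hop propagation t_prop = 283/210000000 = 0.00134762 ms.
Pipeline fill: first packet needs 4·t_tx to clear all hops; remaining 97 packets each add one t_tx.
Total = (4+98-1)·t_tx + 4·t_prop = 101·0.00163934 + 4·0.00134762 = 0.1710 ms.

0.1710 ms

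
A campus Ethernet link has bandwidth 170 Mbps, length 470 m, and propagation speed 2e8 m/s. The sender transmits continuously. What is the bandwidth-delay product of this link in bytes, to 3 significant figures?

49.9 bytes

Propagation delay = 470 / 200000000 = 2.35e-06 s.
BDP = R × t_prop = 170000000 × 2.35e-06 = 399.5 bits.
In bytes: 399.5/8 = 49.9 bytes.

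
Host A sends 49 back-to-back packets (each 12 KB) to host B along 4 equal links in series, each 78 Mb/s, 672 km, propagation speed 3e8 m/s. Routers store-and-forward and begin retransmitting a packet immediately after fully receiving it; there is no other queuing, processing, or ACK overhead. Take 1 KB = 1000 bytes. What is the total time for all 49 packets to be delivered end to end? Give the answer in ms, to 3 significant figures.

73.0 ms

Per-hop transmission t_tx = L/R = 96000/78000000 = 1.23077 ms.
Per-hop propagation t_prop = 672000/300000000 = 2.24 ms.
Pipeline fill: first packet needs 4·t_tx to clear all hops; remaining 48 packets each add one t_tx.
Total = (4+49-1)·t_tx + 4·t_prop = 52·1.23077 + 4·2.24 = 73.0 ms.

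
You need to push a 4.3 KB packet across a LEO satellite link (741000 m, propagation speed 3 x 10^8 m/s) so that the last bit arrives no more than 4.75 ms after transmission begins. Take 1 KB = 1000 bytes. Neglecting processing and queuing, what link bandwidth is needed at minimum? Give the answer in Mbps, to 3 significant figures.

L = 34400 bits.
Propagation delay = 741000 / 300000000 = 2.47 ms.
Transmission budget = 4.75 − 2.47 = 2.28 ms.
R ≥ L / t_tx = 34400 bits / 0.00228 s = 15.1 Mbps.

15.1 Mbps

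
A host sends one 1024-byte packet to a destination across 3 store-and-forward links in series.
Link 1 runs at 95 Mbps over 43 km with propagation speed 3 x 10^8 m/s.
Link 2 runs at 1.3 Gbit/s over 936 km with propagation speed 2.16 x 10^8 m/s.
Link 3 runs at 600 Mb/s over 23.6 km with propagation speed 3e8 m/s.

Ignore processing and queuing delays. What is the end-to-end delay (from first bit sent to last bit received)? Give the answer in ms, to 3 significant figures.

4.66 ms

L = 1024 × 8 = 8192 bits.
Transmission delays (L/R per hop): 0.0862316, 0.00630154, 0.0136533 ms; sum = 0.106186 ms.
Propagation delays (d/s per hop): 0.143333, 4.33333, 0.0786667 ms; sum = 4.55533 ms.
End-to-end = 4.66 ms.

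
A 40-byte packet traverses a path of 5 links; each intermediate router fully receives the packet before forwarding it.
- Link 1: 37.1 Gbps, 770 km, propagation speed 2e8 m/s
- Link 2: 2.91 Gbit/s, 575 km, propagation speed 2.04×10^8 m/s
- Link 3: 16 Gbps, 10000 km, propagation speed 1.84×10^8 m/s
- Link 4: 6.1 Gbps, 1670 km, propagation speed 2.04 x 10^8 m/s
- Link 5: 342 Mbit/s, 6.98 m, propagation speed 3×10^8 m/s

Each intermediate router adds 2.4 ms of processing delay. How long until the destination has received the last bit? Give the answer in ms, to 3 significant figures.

L = 40 × 8 = 320 bits.
Transmission delays (L/R per hop): 8.62534e-06, 0.000109966, 2e-05, 5.2459e-05, 0.000935673 ms; sum = 0.00112672 ms.
Propagation delays (d/s per hop): 3.85, 2.81863, 54.3478, 8.18627, 2.32667e-05 ms; sum = 69.2028 ms.
Processing at 4 router(s): 4 × 2.4 ms = 9.6 ms.
End-to-end = 78.8 ms.

78.8 ms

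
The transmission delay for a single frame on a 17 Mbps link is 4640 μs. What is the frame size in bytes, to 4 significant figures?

9860 bytes

L = R × t_tx = 17000000 b/s × 0.00464 s = 78880 bits.
In bytes: 78880 / 8 = 9860 bytes.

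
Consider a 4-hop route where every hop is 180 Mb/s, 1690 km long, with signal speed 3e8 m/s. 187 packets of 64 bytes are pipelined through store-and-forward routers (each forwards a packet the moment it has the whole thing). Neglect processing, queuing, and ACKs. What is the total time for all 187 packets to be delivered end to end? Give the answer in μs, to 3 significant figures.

23100 μs

Per-hop transmission t_tx = L/R = 512/180000000 = 2.84444 μs.
Per-hop propagation t_prop = 1690000/300000000 = 5633.33 μs.
Pipeline fill: first packet needs 4·t_tx to clear all hops; remaining 186 packets each add one t_tx.
Total = (4+187-1)·t_tx + 4·t_prop = 190·2.84444 + 4·5633.33 = 23100 μs.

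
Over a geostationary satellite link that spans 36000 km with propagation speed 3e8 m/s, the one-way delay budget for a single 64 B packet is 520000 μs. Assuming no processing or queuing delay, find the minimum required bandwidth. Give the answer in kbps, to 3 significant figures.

1.28 kbps

L = 512 bits.
Propagation delay = 36000000 / 300000000 = 120000 μs.
Transmission budget = 520000 − 120000 = 400000 μs.
R ≥ L / t_tx = 512 bits / 0.4 s = 1.28 kbps.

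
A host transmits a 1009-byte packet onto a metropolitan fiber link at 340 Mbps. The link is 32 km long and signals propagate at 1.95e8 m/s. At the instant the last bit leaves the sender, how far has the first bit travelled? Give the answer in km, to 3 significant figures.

4.63 km

t_tx = L/R = 8072/340000000 = 2.37412e-05 s.
Distance = s × t_tx = 195000000 × 2.37412e-05 = 4.63 km.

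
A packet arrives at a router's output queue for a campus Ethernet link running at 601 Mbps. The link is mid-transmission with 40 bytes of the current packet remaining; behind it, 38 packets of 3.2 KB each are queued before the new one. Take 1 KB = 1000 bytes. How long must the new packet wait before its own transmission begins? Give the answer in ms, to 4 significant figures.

Each queued packet: L/R = 25600/601000000 = 0.0425957 ms.
38 queued → 1.61864 ms.
Plus remaining 320 bits of current packet: 0.000532446 ms.
Queuing delay = 1.619 ms.

1.619 ms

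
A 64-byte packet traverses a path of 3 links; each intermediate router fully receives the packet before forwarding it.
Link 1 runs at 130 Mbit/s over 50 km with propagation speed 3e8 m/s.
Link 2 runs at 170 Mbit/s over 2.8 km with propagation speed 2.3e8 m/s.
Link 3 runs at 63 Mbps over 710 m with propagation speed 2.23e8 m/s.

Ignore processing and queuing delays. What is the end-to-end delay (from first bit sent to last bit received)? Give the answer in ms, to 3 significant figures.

0.197 ms

L = 64 × 8 = 512 bits.
Transmission delays (L/R per hop): 0.00393846, 0.00301176, 0.00812698 ms; sum = 0.0150772 ms.
Propagation delays (d/s per hop): 0.166667, 0.0121739, 0.00318386 ms; sum = 0.182024 ms.
End-to-end = 0.197 ms.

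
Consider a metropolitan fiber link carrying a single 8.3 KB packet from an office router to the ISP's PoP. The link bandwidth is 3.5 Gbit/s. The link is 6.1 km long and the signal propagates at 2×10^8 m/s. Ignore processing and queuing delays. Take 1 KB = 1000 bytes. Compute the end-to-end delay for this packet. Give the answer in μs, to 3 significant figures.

L = 66400 bits.
Transmission delay = L/R = 66400 / 3500000000 = 18.9714 μs.
Propagation delay = d/s = 6100 m / 200000000 m/s = 30.5 μs.
Total = 49.5 μs.

49.5 μs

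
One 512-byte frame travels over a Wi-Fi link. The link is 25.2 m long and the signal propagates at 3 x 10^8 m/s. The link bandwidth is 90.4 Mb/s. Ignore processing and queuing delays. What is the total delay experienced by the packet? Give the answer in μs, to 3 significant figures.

45.4 μs

L = 512 × 8 = 4096 bits.
Transmission delay = L/R = 4096 / 90400000 = 45.3097 μs.
Propagation delay = d/s = 25.2 m / 300000000 m/s = 0.084 μs.
Total = 45.4 μs.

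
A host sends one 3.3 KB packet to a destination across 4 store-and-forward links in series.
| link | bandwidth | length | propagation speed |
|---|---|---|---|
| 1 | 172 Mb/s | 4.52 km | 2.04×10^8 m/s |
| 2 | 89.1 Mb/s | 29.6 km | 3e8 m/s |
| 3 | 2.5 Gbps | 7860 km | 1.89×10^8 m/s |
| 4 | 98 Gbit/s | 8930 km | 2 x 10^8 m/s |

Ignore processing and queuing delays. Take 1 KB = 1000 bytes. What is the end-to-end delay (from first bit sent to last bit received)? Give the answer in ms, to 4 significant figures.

L = 26400 bits.
Transmission delays (L/R per hop): 0.153488, 0.296296, 0.01056, 0.000269388 ms; sum = 0.460614 ms.
Propagation delays (d/s per hop): 0.0221569, 0.0986667, 41.5873, 44.65 ms; sum = 86.3581 ms.
End-to-end = 86.82 ms.

86.82 ms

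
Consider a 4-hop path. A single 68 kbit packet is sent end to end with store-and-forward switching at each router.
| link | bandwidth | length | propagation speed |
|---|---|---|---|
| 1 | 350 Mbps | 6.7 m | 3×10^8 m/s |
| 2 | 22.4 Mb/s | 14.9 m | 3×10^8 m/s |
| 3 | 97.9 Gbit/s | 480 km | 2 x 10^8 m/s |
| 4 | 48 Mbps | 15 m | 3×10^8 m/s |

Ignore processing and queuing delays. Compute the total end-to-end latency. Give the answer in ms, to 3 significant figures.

7.05 ms

L = 68000 bits.
Transmission delays (L/R per hop): 0.194286, 3.03571, 0.000694586, 1.41667 ms; sum = 4.64736 ms.
Propagation delays (d/s per hop): 2.23333e-05, 4.96667e-05, 2.4, 5e-05 ms; sum = 2.40012 ms.
End-to-end = 7.05 ms.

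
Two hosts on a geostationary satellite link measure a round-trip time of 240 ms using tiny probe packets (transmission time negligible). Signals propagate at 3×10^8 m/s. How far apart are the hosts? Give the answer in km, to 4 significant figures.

One-way propagation = RTT/2 = 120 ms.
d = s × t = 300000000 × 0.12 = 36000 km.

36000 km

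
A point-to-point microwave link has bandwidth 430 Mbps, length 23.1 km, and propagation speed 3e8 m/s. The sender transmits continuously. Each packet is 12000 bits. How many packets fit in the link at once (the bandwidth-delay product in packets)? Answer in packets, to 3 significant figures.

2.76 packets

Propagation delay = 23100 / 300000000 = 7.7e-05 s.
BDP = R × t_prop = 430000000 × 7.7e-05 = 33110 bits.
In packets of 12000 bits: 2.76 packets.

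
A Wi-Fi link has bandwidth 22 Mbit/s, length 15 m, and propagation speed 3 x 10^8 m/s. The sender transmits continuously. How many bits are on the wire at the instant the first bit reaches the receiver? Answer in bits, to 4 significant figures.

Propagation delay = 15 / 300000000 = 5e-08 s.
BDP = R × t_prop = 22000000 × 5e-08 = 1.1 bits.

1.100 bits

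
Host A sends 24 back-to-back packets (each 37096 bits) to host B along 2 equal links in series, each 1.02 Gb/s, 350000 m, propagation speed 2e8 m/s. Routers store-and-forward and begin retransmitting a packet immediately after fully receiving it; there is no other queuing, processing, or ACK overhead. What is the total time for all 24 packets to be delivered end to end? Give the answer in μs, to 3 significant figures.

Per-hop transmission t_tx = L/R = 37096/1020000000 = 36.3686 μs.
Per-hop propagation t_prop = 350000/200000000 = 1750 μs.
Pipeline fill: first packet needs 2·t_tx to clear all hops; remaining 23 packets each add one t_tx.
Total = (2+24-1)·t_tx + 2·t_prop = 25·36.3686 + 2·1750 = 4410 μs.

4410 μs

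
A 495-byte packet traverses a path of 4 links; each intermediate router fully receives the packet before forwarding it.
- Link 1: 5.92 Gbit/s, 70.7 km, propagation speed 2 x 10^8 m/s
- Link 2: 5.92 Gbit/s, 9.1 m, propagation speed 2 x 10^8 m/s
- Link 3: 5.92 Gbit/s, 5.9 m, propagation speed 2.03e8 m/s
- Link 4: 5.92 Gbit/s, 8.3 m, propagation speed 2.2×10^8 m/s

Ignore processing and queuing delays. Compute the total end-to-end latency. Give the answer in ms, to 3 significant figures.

L = 495 × 8 = 3960 bits.
Transmission delay per hop = L/R = 3960/5920000000 = 0.000668919 ms; 4 hops → 0.00267568 ms.
Propagation delays (d/s per hop): 0.3535, 4.55e-05, 2.9064e-05, 3.77273e-05 ms; sum = 0.353612 ms.
End-to-end = 0.356 ms.

0.356 ms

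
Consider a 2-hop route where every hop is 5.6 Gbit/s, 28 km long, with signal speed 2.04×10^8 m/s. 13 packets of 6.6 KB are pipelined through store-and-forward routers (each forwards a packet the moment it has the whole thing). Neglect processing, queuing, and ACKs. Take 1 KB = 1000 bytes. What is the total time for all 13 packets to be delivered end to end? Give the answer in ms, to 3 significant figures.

Per-hop transmission t_tx = L/R = 52800/5600000000 = 0.00942857 ms.
Per-hop propagation t_prop = 28000/204000000 = 0.137255 ms.
Pipeline fill: first packet needs 2·t_tx to clear all hops; remaining 12 packets each add one t_tx.
Total = (2+13-1)·t_tx + 2·t_prop = 14·0.00942857 + 2·0.137255 = 0.407 ms.

0.407 ms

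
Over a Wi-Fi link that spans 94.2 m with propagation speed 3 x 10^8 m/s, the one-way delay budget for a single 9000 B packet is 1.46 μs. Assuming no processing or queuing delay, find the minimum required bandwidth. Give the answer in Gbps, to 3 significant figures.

62.8 Gbps

L = 72000 bits.
Propagation delay = 94.2 / 300000000 = 0.314 μs.
Transmission budget = 1.46 − 0.314 = 1.146 μs.
R ≥ L / t_tx = 72000 bits / 1.146e-06 s = 62.8 Gbps.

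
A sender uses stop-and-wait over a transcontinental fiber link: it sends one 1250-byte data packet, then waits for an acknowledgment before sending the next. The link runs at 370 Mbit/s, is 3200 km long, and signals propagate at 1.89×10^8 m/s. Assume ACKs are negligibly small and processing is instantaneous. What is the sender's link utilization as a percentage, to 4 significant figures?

0.07975 %

t_tx = L/R = 10000/370000000 = 2.7027e-05 s.
t_prop = 3200000/189000000 = 0.0169312 s; RTT = 0.0338624 s.
Cycle = t_tx + RTT = 0.0338895 s.
Utilization = t_tx / cycle = 2.7027e-05/0.0338895 = 0.07975 %.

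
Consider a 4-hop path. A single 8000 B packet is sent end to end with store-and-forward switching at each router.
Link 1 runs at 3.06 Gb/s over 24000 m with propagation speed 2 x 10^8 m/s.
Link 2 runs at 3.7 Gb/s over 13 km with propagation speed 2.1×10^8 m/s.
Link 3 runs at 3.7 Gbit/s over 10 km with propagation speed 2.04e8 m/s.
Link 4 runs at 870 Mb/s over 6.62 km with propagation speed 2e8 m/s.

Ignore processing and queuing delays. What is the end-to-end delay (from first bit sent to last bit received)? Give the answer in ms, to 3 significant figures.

L = 8000 × 8 = 64000 bits.
Transmission delays (L/R per hop): 0.020915, 0.0172973, 0.0172973, 0.0735632 ms; sum = 0.129073 ms.
Propagation delays (d/s per hop): 0.12, 0.0619048, 0.0490196, 0.0331 ms; sum = 0.264024 ms.
End-to-end = 0.393 ms.

0.393 ms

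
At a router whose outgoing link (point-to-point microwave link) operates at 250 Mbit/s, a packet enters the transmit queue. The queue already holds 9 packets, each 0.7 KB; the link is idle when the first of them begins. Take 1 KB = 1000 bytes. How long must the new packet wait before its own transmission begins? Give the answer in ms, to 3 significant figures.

0.202 ms

Each queued packet: L/R = 5600/250000000 = 0.0224 ms.
9 queued → 0.2016 ms.
Queuing delay = 0.202 ms.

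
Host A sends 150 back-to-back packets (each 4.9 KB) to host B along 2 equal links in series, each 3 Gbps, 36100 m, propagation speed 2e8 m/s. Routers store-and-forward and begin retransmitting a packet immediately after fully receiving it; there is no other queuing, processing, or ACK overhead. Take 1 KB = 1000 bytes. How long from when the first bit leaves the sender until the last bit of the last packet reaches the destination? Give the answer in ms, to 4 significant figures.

2.334 ms

Per-hop transmission t_tx = L/R = 39200/3000000000 = 0.0130667 ms.
Per-hop propagation t_prop = 36100/200000000 = 0.1805 ms.
Pipeline fill: first packet needs 2·t_tx to clear all hops; remaining 149 packets each add one t_tx.
Total = (2+150-1)·t_tx + 2·t_prop = 151·0.0130667 + 2·0.1805 = 2.334 ms.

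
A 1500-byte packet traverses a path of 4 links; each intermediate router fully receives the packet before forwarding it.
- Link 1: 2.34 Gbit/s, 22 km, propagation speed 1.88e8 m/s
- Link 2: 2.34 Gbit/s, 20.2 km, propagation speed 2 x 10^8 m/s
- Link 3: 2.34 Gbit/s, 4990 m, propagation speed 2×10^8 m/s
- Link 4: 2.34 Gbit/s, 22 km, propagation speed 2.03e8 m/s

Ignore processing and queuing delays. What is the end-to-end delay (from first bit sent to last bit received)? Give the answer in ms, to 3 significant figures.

0.372 ms

L = 1500 × 8 = 12000 bits.
Transmission delay per hop = L/R = 12000/2340000000 = 0.00512821 ms; 4 hops → 0.0205128 ms.
Propagation delays (d/s per hop): 0.117021, 0.101, 0.02495, 0.108374 ms; sum = 0.351346 ms.
End-to-end = 0.372 ms.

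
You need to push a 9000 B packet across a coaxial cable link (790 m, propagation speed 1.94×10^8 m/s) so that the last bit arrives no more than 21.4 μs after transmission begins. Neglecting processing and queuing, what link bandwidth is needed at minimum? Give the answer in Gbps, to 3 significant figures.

L = 72000 bits.
Propagation delay = 790 / 194000000 = 4.07216 μs.
Transmission budget = 21.4 − 4.07216 = 17.3278 μs.
R ≥ L / t_tx = 72000 bits / 1.73278e-05 s = 4.16 Gbps.

4.16 Gbps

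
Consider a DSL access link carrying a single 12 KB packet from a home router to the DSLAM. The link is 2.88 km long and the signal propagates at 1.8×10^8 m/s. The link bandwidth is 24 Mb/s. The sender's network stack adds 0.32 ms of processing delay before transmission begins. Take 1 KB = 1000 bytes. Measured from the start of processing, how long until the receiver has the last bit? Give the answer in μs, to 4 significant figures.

4336 μs

L = 96000 bits.
Transmission delay = L/R = 96000 / 24000000 = 4000 μs.
Propagation delay = d/s = 2880 m / 180000000 m/s = 16 μs.
Plus processing delay 0.32 ms = 320 μs.
Total = 4336 μs.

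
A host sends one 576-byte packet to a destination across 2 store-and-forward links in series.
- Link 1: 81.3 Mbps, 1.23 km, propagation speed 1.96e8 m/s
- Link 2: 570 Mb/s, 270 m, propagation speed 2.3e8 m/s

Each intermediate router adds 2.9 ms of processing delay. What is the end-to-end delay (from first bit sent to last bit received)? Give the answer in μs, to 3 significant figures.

2970 μs

L = 576 × 8 = 4608 bits.
Transmission delays (L/R per hop): 56.679, 8.08421 μs; sum = 64.7632 μs.
Propagation delays (d/s per hop): 6.27551, 1.17391 μs; sum = 7.44942 μs.
Processing at 1 router(s): 1 × 2.9 ms = 2900 μs.
End-to-end = 2970 μs.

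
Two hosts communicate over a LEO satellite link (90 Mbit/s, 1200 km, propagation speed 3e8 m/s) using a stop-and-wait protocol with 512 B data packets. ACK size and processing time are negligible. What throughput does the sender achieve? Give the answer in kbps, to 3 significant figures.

509 kbps

t_tx = L/R = 4096/90000000 = 4.55111e-05 s.
t_prop = 1200000/300000000 = 0.004 s; RTT = 0.008 s.
Cycle = t_tx + RTT = 0.00804551 s.
Throughput = L / cycle = 4096 / 0.00804551 = 509 kbps.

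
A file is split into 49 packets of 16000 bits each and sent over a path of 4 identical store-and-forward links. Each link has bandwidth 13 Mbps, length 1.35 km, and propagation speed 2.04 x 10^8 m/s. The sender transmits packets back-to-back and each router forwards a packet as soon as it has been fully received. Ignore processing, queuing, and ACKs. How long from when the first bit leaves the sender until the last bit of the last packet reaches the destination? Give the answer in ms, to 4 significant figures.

64.03 ms

Per-hop transmission t_tx = L/R = 16000/13000000 = 1.23077 ms.
Per-hop propagation t_prop = 1350/204000000 = 0.00661765 ms.
Pipeline fill: first packet needs 4·t_tx to clear all hops; remaining 48 packets each add one t_tx.
Total = (4+49-1)·t_tx + 4·t_prop = 52·1.23077 + 4·0.00661765 = 64.03 ms.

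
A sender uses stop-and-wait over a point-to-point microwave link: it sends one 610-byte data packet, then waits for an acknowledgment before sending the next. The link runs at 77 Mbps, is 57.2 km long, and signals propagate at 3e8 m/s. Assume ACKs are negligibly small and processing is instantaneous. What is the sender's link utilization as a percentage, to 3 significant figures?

t_tx = L/R = 4880/77000000 = 6.33766e-05 s.
t_prop = 57200/300000000 = 0.000190667 s; RTT = 0.000381333 s.
Cycle = t_tx + RTT = 0.00044471 s.
Utilization = t_tx / cycle = 6.33766e-05/0.00044471 = 14.3 %.

14.3 %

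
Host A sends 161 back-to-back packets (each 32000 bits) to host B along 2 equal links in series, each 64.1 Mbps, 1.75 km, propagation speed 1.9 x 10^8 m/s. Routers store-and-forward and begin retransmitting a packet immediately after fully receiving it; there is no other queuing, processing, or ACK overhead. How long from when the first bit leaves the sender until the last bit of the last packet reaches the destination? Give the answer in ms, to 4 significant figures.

80.89 ms

Per-hop transmission t_tx = L/R = 32000/6.41e+07 = 0.49922 ms.
Per-hop propagation t_prop = 1750/190000000 = 0.00921053 ms.
Pipeline fill: first packet needs 2·t_tx to clear all hops; remaining 160 packets each add one t_tx.
Total = (2+161-1)·t_tx + 2·t_prop = 162·0.49922 + 2·0.00921053 = 80.89 ms.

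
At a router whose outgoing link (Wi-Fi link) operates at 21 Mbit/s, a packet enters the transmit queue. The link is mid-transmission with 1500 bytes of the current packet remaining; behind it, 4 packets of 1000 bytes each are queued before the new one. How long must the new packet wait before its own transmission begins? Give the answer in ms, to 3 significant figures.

Each queued packet: L/R = 8000/21000000 = 0.380952 ms.
4 queued → 1.52381 ms.
Plus remaining 12000 bits of current packet: 0.571429 ms.
Queuing delay = 2.10 ms.

2.10 ms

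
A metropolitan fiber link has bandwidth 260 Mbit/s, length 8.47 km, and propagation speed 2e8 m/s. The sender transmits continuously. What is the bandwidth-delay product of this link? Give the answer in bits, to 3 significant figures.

Propagation delay = 8470 / 200000000 = 4.235e-05 s.
BDP = R × t_prop = 260000000 × 4.235e-05 = 11011 bits.

11000 bits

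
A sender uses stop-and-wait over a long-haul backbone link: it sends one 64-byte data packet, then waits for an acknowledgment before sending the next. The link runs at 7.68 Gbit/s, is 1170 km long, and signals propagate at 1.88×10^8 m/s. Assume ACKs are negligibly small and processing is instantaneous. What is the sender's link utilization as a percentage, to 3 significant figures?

0.000536 %

t_tx = L/R = 512/7680000000 = 6.66667e-08 s.
t_prop = 1170000/188000000 = 0.0062234 s; RTT = 0.0124468 s.
Cycle = t_tx + RTT = 0.0124469 s.
Utilization = t_tx / cycle = 6.66667e-08/0.0124469 = 0.000536 %.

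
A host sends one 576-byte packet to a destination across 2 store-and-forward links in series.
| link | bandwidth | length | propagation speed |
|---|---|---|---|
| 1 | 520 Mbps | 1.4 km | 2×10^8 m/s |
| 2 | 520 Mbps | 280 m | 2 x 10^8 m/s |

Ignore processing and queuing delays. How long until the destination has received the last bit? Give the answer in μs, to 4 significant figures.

26.12 μs

L = 576 × 8 = 4608 bits.
Transmission delay per hop = L/R = 4608/520000000 = 8.86154 μs; 2 hops → 17.7231 μs.
Propagation delays (d/s per hop): 7, 1.4 μs; sum = 8.4 μs.
End-to-end = 26.12 μs.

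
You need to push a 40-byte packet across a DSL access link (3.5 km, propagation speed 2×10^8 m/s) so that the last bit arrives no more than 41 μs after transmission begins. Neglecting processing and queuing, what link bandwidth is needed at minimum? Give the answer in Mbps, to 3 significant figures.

13.6 Mbps

L = 320 bits.
Propagation delay = 3500 / 200000000 = 17.5 μs.
Transmission budget = 41 − 17.5 = 23.5 μs.
R ≥ L / t_tx = 320 bits / 2.35e-05 s = 13.6 Mbps.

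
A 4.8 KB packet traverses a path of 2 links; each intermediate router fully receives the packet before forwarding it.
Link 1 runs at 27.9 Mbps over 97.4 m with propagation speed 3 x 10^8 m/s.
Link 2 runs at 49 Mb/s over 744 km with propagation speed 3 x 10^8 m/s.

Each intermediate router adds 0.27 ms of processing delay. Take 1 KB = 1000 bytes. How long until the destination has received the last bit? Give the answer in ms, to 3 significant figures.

4.91 ms

L = 38400 bits.
Transmission delays (L/R per hop): 1.37634, 0.783673 ms; sum = 2.16002 ms.
Propagation delays (d/s per hop): 0.000324667, 2.48 ms; sum = 2.48032 ms.
Processing at 1 router(s): 1 × 0.27 ms = 0.27 ms.
End-to-end = 4.91 ms.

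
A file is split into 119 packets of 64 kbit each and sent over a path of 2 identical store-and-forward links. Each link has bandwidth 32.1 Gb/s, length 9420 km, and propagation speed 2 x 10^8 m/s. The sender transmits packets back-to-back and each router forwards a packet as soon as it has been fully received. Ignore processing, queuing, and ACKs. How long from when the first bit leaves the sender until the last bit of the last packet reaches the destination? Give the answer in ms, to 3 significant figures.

94.4 ms

Per-hop transmission t_tx = L/R = 64000/32100000000 = 0.00199377 ms.
Per-hop propagation t_prop = 9420000/200000000 = 47.1 ms.
Pipeline fill: first packet needs 2·t_tx to clear all hops; remaining 118 packets each add one t_tx.
Total = (2+119-1)·t_tx + 2·t_prop = 120·0.00199377 + 2·47.1 = 94.4 ms.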